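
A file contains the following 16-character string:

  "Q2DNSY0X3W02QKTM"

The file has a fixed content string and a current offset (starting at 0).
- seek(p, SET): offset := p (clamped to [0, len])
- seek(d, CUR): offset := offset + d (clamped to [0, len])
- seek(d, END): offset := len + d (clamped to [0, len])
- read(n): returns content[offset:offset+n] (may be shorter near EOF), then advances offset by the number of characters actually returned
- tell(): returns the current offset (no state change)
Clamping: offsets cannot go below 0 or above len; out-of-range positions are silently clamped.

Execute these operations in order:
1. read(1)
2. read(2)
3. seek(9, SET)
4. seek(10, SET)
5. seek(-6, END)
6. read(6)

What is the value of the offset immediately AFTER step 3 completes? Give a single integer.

Answer: 9

Derivation:
After 1 (read(1)): returned 'Q', offset=1
After 2 (read(2)): returned '2D', offset=3
After 3 (seek(9, SET)): offset=9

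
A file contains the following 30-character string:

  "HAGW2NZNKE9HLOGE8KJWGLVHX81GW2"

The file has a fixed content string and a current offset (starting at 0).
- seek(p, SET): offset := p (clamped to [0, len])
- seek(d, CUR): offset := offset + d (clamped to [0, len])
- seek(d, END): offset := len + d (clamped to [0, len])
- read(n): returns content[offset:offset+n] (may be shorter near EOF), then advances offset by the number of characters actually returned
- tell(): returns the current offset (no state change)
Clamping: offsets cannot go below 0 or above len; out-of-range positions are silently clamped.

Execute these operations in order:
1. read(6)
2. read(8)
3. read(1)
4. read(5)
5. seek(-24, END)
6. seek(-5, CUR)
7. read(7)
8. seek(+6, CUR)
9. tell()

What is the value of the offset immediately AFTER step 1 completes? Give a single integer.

After 1 (read(6)): returned 'HAGW2N', offset=6

Answer: 6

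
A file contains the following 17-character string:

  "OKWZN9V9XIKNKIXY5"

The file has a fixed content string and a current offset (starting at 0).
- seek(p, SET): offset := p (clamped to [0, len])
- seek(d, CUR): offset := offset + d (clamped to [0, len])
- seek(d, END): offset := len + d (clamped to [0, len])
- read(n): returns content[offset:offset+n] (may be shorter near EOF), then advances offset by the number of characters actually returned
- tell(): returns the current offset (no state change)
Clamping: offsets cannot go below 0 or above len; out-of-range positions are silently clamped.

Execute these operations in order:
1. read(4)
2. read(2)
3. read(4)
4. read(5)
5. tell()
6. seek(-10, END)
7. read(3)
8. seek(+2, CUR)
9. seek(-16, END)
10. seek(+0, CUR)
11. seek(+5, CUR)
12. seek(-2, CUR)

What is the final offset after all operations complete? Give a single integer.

After 1 (read(4)): returned 'OKWZ', offset=4
After 2 (read(2)): returned 'N9', offset=6
After 3 (read(4)): returned 'V9XI', offset=10
After 4 (read(5)): returned 'KNKIX', offset=15
After 5 (tell()): offset=15
After 6 (seek(-10, END)): offset=7
After 7 (read(3)): returned '9XI', offset=10
After 8 (seek(+2, CUR)): offset=12
After 9 (seek(-16, END)): offset=1
After 10 (seek(+0, CUR)): offset=1
After 11 (seek(+5, CUR)): offset=6
After 12 (seek(-2, CUR)): offset=4

Answer: 4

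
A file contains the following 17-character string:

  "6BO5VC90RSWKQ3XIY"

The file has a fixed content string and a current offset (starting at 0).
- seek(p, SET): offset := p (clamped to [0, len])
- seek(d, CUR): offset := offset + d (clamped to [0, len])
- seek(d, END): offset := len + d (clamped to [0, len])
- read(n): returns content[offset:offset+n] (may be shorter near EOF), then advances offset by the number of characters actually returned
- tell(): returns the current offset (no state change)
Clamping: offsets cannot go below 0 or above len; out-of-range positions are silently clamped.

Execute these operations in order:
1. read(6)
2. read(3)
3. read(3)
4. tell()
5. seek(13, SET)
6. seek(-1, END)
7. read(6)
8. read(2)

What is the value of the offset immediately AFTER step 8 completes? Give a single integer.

After 1 (read(6)): returned '6BO5VC', offset=6
After 2 (read(3)): returned '90R', offset=9
After 3 (read(3)): returned 'SWK', offset=12
After 4 (tell()): offset=12
After 5 (seek(13, SET)): offset=13
After 6 (seek(-1, END)): offset=16
After 7 (read(6)): returned 'Y', offset=17
After 8 (read(2)): returned '', offset=17

Answer: 17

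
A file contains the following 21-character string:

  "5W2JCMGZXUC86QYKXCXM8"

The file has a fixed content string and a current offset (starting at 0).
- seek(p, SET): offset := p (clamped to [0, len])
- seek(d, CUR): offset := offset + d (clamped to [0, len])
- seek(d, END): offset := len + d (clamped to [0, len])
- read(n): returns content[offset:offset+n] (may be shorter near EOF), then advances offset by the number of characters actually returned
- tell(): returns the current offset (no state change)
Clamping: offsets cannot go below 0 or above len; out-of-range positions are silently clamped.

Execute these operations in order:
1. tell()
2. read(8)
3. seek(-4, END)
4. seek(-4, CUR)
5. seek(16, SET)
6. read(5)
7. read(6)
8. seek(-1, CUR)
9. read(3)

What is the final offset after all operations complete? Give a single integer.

Answer: 21

Derivation:
After 1 (tell()): offset=0
After 2 (read(8)): returned '5W2JCMGZ', offset=8
After 3 (seek(-4, END)): offset=17
After 4 (seek(-4, CUR)): offset=13
After 5 (seek(16, SET)): offset=16
After 6 (read(5)): returned 'XCXM8', offset=21
After 7 (read(6)): returned '', offset=21
After 8 (seek(-1, CUR)): offset=20
After 9 (read(3)): returned '8', offset=21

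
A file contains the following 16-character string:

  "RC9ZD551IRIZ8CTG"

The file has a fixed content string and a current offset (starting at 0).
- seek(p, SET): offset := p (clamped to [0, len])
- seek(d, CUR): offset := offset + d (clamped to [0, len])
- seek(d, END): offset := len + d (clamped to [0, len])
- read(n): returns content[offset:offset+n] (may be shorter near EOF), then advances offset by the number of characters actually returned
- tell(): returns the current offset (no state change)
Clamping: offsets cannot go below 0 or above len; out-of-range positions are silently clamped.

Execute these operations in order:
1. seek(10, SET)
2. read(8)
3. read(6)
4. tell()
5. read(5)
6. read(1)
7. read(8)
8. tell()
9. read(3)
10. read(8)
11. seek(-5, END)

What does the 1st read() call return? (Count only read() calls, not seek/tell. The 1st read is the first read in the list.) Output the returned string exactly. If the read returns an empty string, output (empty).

After 1 (seek(10, SET)): offset=10
After 2 (read(8)): returned 'IZ8CTG', offset=16
After 3 (read(6)): returned '', offset=16
After 4 (tell()): offset=16
After 5 (read(5)): returned '', offset=16
After 6 (read(1)): returned '', offset=16
After 7 (read(8)): returned '', offset=16
After 8 (tell()): offset=16
After 9 (read(3)): returned '', offset=16
After 10 (read(8)): returned '', offset=16
After 11 (seek(-5, END)): offset=11

Answer: IZ8CTG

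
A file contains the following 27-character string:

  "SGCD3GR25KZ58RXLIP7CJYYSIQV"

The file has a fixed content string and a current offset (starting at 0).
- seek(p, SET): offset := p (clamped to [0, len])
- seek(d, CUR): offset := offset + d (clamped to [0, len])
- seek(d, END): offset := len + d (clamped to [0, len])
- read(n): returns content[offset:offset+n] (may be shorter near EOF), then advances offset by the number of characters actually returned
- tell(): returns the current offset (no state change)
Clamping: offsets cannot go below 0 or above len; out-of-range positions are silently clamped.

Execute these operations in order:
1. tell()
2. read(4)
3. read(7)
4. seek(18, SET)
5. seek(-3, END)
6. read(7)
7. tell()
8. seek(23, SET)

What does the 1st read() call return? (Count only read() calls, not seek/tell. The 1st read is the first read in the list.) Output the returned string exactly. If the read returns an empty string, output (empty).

Answer: SGCD

Derivation:
After 1 (tell()): offset=0
After 2 (read(4)): returned 'SGCD', offset=4
After 3 (read(7)): returned '3GR25KZ', offset=11
After 4 (seek(18, SET)): offset=18
After 5 (seek(-3, END)): offset=24
After 6 (read(7)): returned 'IQV', offset=27
After 7 (tell()): offset=27
After 8 (seek(23, SET)): offset=23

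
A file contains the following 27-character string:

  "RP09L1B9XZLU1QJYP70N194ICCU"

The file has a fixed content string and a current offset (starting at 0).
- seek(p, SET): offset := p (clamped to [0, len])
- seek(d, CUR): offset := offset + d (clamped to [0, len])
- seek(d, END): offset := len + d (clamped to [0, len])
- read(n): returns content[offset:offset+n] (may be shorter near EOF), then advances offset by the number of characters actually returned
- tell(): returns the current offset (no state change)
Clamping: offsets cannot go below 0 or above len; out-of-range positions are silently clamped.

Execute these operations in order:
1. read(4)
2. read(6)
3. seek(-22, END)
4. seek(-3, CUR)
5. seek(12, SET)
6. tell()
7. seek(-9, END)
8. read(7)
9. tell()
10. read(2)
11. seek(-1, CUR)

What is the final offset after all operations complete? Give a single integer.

After 1 (read(4)): returned 'RP09', offset=4
After 2 (read(6)): returned 'L1B9XZ', offset=10
After 3 (seek(-22, END)): offset=5
After 4 (seek(-3, CUR)): offset=2
After 5 (seek(12, SET)): offset=12
After 6 (tell()): offset=12
After 7 (seek(-9, END)): offset=18
After 8 (read(7)): returned '0N194IC', offset=25
After 9 (tell()): offset=25
After 10 (read(2)): returned 'CU', offset=27
After 11 (seek(-1, CUR)): offset=26

Answer: 26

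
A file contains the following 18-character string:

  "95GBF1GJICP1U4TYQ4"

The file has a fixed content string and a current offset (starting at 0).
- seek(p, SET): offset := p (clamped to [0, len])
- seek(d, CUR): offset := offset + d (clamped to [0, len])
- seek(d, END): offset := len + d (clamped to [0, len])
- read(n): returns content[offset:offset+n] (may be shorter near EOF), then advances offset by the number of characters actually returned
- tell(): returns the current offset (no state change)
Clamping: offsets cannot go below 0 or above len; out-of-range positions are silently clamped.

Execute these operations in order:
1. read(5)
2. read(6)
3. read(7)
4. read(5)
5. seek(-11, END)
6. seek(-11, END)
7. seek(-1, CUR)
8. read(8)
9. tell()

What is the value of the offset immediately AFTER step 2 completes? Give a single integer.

Answer: 11

Derivation:
After 1 (read(5)): returned '95GBF', offset=5
After 2 (read(6)): returned '1GJICP', offset=11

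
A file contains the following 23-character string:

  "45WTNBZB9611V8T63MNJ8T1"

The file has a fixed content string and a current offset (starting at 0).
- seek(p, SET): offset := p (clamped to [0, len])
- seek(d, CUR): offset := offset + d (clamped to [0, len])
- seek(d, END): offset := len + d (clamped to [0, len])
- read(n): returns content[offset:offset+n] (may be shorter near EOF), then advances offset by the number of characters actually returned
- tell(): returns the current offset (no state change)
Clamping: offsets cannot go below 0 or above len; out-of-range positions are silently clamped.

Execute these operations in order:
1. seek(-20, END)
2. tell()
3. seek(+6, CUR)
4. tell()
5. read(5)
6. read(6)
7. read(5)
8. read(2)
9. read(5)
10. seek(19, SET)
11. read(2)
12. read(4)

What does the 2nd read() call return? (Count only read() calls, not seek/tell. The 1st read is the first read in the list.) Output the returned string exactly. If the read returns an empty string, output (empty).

After 1 (seek(-20, END)): offset=3
After 2 (tell()): offset=3
After 3 (seek(+6, CUR)): offset=9
After 4 (tell()): offset=9
After 5 (read(5)): returned '611V8', offset=14
After 6 (read(6)): returned 'T63MNJ', offset=20
After 7 (read(5)): returned '8T1', offset=23
After 8 (read(2)): returned '', offset=23
After 9 (read(5)): returned '', offset=23
After 10 (seek(19, SET)): offset=19
After 11 (read(2)): returned 'J8', offset=21
After 12 (read(4)): returned 'T1', offset=23

Answer: T63MNJ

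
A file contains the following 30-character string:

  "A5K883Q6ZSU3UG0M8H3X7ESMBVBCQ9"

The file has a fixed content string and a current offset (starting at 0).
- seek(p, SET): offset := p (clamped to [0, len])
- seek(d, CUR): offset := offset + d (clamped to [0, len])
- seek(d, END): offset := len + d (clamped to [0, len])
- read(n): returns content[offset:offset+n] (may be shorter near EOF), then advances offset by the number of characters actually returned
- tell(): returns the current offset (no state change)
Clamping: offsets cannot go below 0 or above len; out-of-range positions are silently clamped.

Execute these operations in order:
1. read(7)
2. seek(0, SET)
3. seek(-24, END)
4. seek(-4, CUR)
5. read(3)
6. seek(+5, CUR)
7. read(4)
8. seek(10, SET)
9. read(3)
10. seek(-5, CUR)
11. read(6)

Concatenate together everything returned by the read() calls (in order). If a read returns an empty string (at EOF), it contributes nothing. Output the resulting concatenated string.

Answer: A5K883QK88U3UGU3UZSU3UG

Derivation:
After 1 (read(7)): returned 'A5K883Q', offset=7
After 2 (seek(0, SET)): offset=0
After 3 (seek(-24, END)): offset=6
After 4 (seek(-4, CUR)): offset=2
After 5 (read(3)): returned 'K88', offset=5
After 6 (seek(+5, CUR)): offset=10
After 7 (read(4)): returned 'U3UG', offset=14
After 8 (seek(10, SET)): offset=10
After 9 (read(3)): returned 'U3U', offset=13
After 10 (seek(-5, CUR)): offset=8
After 11 (read(6)): returned 'ZSU3UG', offset=14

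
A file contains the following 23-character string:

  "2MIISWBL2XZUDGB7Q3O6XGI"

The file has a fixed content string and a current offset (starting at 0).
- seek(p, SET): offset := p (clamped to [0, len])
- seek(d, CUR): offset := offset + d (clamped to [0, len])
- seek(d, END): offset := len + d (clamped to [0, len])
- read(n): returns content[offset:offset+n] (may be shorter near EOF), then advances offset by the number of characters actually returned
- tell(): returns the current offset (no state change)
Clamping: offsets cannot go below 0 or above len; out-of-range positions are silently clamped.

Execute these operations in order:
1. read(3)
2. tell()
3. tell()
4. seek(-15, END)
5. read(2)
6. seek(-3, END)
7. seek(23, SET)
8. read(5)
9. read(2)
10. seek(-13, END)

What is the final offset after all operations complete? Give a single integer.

After 1 (read(3)): returned '2MI', offset=3
After 2 (tell()): offset=3
After 3 (tell()): offset=3
After 4 (seek(-15, END)): offset=8
After 5 (read(2)): returned '2X', offset=10
After 6 (seek(-3, END)): offset=20
After 7 (seek(23, SET)): offset=23
After 8 (read(5)): returned '', offset=23
After 9 (read(2)): returned '', offset=23
After 10 (seek(-13, END)): offset=10

Answer: 10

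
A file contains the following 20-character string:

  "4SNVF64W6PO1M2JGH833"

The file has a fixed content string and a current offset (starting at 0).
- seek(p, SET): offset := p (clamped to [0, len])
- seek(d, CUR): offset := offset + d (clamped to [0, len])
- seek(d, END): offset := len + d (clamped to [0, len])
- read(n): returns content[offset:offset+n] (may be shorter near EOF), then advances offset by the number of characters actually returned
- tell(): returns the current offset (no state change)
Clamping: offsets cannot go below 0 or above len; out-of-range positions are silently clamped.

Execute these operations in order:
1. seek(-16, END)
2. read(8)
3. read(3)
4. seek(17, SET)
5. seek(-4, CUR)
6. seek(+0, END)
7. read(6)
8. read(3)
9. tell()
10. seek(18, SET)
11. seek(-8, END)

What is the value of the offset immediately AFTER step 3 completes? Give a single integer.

Answer: 15

Derivation:
After 1 (seek(-16, END)): offset=4
After 2 (read(8)): returned 'F64W6PO1', offset=12
After 3 (read(3)): returned 'M2J', offset=15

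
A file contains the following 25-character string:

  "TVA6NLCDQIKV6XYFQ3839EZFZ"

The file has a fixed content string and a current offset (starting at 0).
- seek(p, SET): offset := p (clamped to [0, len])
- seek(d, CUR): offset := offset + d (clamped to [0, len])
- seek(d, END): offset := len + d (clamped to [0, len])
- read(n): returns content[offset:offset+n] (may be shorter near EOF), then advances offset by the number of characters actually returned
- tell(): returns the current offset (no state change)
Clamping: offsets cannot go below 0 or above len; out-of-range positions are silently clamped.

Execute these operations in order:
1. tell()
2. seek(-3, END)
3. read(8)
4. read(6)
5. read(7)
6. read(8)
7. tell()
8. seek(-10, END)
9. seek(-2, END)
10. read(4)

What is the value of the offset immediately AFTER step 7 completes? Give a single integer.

After 1 (tell()): offset=0
After 2 (seek(-3, END)): offset=22
After 3 (read(8)): returned 'ZFZ', offset=25
After 4 (read(6)): returned '', offset=25
After 5 (read(7)): returned '', offset=25
After 6 (read(8)): returned '', offset=25
After 7 (tell()): offset=25

Answer: 25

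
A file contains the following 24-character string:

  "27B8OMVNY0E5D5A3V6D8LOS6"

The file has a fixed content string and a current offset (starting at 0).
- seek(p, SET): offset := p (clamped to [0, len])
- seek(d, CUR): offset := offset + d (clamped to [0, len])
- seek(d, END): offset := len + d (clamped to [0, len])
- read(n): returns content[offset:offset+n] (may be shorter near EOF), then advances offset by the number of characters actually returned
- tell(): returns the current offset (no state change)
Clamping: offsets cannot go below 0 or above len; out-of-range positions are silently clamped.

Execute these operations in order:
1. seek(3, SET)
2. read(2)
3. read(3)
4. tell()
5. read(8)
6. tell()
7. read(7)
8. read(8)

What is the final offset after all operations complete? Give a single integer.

Answer: 24

Derivation:
After 1 (seek(3, SET)): offset=3
After 2 (read(2)): returned '8O', offset=5
After 3 (read(3)): returned 'MVN', offset=8
After 4 (tell()): offset=8
After 5 (read(8)): returned 'Y0E5D5A3', offset=16
After 6 (tell()): offset=16
After 7 (read(7)): returned 'V6D8LOS', offset=23
After 8 (read(8)): returned '6', offset=24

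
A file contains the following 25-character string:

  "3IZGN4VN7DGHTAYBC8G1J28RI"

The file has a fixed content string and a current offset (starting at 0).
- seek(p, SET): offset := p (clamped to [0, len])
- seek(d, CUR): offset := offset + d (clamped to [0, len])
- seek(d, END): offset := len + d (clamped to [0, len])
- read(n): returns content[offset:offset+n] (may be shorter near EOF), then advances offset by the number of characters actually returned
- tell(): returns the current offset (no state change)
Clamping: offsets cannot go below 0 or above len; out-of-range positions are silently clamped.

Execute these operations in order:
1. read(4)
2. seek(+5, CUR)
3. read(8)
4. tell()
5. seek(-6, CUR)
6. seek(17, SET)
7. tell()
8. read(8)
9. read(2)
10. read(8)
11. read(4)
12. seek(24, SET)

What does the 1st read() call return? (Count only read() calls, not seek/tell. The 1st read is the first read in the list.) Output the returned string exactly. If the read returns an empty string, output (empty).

Answer: 3IZG

Derivation:
After 1 (read(4)): returned '3IZG', offset=4
After 2 (seek(+5, CUR)): offset=9
After 3 (read(8)): returned 'DGHTAYBC', offset=17
After 4 (tell()): offset=17
After 5 (seek(-6, CUR)): offset=11
After 6 (seek(17, SET)): offset=17
After 7 (tell()): offset=17
After 8 (read(8)): returned '8G1J28RI', offset=25
After 9 (read(2)): returned '', offset=25
After 10 (read(8)): returned '', offset=25
After 11 (read(4)): returned '', offset=25
After 12 (seek(24, SET)): offset=24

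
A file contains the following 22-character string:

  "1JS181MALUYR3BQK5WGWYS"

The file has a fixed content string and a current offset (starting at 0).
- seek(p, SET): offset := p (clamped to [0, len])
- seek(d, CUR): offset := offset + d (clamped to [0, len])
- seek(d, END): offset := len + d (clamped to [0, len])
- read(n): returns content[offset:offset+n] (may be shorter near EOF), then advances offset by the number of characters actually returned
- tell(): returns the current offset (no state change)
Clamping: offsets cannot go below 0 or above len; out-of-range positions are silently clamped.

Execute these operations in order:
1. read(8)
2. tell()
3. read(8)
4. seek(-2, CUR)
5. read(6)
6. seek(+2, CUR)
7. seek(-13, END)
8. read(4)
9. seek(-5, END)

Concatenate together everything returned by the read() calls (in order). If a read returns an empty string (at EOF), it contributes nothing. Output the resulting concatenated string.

After 1 (read(8)): returned '1JS181MA', offset=8
After 2 (tell()): offset=8
After 3 (read(8)): returned 'LUYR3BQK', offset=16
After 4 (seek(-2, CUR)): offset=14
After 5 (read(6)): returned 'QK5WGW', offset=20
After 6 (seek(+2, CUR)): offset=22
After 7 (seek(-13, END)): offset=9
After 8 (read(4)): returned 'UYR3', offset=13
After 9 (seek(-5, END)): offset=17

Answer: 1JS181MALUYR3BQKQK5WGWUYR3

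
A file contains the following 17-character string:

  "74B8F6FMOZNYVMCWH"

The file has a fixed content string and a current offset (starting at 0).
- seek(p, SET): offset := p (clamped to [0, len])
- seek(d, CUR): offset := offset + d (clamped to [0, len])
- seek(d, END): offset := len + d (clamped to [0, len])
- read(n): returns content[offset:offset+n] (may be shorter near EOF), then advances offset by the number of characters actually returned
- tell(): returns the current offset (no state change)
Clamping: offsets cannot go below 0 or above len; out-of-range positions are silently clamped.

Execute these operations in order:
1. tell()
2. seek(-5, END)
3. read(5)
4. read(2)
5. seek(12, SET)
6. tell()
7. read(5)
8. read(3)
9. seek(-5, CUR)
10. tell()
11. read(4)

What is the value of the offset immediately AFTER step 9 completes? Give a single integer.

After 1 (tell()): offset=0
After 2 (seek(-5, END)): offset=12
After 3 (read(5)): returned 'VMCWH', offset=17
After 4 (read(2)): returned '', offset=17
After 5 (seek(12, SET)): offset=12
After 6 (tell()): offset=12
After 7 (read(5)): returned 'VMCWH', offset=17
After 8 (read(3)): returned '', offset=17
After 9 (seek(-5, CUR)): offset=12

Answer: 12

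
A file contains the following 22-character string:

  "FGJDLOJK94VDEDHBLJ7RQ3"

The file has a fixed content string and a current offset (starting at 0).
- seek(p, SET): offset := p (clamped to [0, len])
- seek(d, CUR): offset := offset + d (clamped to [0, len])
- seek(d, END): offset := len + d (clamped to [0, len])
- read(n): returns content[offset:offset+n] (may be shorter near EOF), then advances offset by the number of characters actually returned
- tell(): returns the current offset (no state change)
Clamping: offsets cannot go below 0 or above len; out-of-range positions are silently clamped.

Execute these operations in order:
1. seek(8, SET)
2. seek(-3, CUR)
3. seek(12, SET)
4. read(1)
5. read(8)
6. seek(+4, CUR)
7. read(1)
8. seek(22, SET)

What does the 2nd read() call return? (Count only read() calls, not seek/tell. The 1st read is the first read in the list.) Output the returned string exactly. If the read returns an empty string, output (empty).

Answer: DHBLJ7RQ

Derivation:
After 1 (seek(8, SET)): offset=8
After 2 (seek(-3, CUR)): offset=5
After 3 (seek(12, SET)): offset=12
After 4 (read(1)): returned 'E', offset=13
After 5 (read(8)): returned 'DHBLJ7RQ', offset=21
After 6 (seek(+4, CUR)): offset=22
After 7 (read(1)): returned '', offset=22
After 8 (seek(22, SET)): offset=22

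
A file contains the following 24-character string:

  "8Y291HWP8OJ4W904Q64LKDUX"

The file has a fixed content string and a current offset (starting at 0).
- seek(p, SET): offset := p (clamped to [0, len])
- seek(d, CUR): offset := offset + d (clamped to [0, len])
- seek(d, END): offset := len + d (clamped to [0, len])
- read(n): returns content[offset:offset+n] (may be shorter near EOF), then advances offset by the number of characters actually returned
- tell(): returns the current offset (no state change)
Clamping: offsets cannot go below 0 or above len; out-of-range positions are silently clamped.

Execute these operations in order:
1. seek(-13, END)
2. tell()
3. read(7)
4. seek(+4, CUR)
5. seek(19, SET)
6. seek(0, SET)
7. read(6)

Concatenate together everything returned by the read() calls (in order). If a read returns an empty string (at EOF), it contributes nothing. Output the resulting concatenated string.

After 1 (seek(-13, END)): offset=11
After 2 (tell()): offset=11
After 3 (read(7)): returned '4W904Q6', offset=18
After 4 (seek(+4, CUR)): offset=22
After 5 (seek(19, SET)): offset=19
After 6 (seek(0, SET)): offset=0
After 7 (read(6)): returned '8Y291H', offset=6

Answer: 4W904Q68Y291H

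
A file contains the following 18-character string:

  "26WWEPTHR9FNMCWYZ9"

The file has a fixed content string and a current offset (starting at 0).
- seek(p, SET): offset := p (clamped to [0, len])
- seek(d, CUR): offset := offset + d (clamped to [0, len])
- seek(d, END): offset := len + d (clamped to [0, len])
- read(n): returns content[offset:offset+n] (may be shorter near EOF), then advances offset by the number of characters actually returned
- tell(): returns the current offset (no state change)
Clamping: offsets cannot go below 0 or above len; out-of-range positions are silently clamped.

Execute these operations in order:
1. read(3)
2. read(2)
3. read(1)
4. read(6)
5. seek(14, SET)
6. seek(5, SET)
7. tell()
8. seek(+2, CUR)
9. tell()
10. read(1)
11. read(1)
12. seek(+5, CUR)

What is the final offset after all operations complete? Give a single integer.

After 1 (read(3)): returned '26W', offset=3
After 2 (read(2)): returned 'WE', offset=5
After 3 (read(1)): returned 'P', offset=6
After 4 (read(6)): returned 'THR9FN', offset=12
After 5 (seek(14, SET)): offset=14
After 6 (seek(5, SET)): offset=5
After 7 (tell()): offset=5
After 8 (seek(+2, CUR)): offset=7
After 9 (tell()): offset=7
After 10 (read(1)): returned 'H', offset=8
After 11 (read(1)): returned 'R', offset=9
After 12 (seek(+5, CUR)): offset=14

Answer: 14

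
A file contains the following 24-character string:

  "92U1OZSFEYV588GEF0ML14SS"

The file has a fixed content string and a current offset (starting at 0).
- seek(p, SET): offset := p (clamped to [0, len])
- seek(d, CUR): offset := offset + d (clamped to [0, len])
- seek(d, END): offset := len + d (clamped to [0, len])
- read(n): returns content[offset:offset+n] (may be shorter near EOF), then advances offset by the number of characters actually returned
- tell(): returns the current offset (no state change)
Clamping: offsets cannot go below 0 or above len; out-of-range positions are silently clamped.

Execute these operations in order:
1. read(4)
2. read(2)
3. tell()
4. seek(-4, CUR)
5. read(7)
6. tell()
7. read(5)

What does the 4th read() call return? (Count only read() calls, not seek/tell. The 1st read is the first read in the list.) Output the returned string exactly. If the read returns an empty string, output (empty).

Answer: YV588

Derivation:
After 1 (read(4)): returned '92U1', offset=4
After 2 (read(2)): returned 'OZ', offset=6
After 3 (tell()): offset=6
After 4 (seek(-4, CUR)): offset=2
After 5 (read(7)): returned 'U1OZSFE', offset=9
After 6 (tell()): offset=9
After 7 (read(5)): returned 'YV588', offset=14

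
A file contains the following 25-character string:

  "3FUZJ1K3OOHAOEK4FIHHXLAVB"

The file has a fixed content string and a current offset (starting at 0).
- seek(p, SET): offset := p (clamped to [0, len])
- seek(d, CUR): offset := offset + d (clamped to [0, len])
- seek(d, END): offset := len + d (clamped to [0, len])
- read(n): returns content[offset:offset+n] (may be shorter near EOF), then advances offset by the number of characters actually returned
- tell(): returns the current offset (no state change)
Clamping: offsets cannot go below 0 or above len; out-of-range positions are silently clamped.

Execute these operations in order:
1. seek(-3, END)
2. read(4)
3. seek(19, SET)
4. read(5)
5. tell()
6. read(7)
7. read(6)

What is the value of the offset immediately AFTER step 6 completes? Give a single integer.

Answer: 25

Derivation:
After 1 (seek(-3, END)): offset=22
After 2 (read(4)): returned 'AVB', offset=25
After 3 (seek(19, SET)): offset=19
After 4 (read(5)): returned 'HXLAV', offset=24
After 5 (tell()): offset=24
After 6 (read(7)): returned 'B', offset=25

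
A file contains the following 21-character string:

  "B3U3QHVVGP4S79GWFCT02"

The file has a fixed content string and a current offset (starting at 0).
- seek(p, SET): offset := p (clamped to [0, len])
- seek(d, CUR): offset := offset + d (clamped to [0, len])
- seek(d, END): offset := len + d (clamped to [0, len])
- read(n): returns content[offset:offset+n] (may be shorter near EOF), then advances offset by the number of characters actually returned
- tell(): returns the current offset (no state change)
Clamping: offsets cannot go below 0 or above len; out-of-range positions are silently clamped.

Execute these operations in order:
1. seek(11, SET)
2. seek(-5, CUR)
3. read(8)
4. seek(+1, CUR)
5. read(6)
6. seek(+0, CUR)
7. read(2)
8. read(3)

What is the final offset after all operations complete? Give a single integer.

Answer: 21

Derivation:
After 1 (seek(11, SET)): offset=11
After 2 (seek(-5, CUR)): offset=6
After 3 (read(8)): returned 'VVGP4S79', offset=14
After 4 (seek(+1, CUR)): offset=15
After 5 (read(6)): returned 'WFCT02', offset=21
After 6 (seek(+0, CUR)): offset=21
After 7 (read(2)): returned '', offset=21
After 8 (read(3)): returned '', offset=21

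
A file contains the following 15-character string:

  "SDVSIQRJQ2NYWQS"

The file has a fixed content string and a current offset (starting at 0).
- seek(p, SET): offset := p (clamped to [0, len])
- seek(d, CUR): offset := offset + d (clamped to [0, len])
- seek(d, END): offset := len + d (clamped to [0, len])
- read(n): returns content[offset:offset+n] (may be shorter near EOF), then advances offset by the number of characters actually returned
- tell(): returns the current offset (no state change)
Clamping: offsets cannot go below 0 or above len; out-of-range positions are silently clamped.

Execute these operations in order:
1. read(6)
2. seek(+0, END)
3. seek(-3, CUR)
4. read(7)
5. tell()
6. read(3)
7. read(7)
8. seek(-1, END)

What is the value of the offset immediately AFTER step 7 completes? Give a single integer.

Answer: 15

Derivation:
After 1 (read(6)): returned 'SDVSIQ', offset=6
After 2 (seek(+0, END)): offset=15
After 3 (seek(-3, CUR)): offset=12
After 4 (read(7)): returned 'WQS', offset=15
After 5 (tell()): offset=15
After 6 (read(3)): returned '', offset=15
After 7 (read(7)): returned '', offset=15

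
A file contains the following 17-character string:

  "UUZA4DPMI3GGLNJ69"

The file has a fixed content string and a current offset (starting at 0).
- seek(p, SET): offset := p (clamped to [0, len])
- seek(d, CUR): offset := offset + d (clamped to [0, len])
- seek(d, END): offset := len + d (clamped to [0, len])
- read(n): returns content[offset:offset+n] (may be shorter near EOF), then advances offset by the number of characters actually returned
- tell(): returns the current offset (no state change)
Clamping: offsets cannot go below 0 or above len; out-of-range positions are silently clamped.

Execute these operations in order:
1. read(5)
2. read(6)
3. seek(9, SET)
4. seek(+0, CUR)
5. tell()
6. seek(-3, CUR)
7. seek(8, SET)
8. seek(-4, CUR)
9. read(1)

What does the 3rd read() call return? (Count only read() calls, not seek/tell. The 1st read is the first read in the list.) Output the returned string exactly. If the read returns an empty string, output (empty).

After 1 (read(5)): returned 'UUZA4', offset=5
After 2 (read(6)): returned 'DPMI3G', offset=11
After 3 (seek(9, SET)): offset=9
After 4 (seek(+0, CUR)): offset=9
After 5 (tell()): offset=9
After 6 (seek(-3, CUR)): offset=6
After 7 (seek(8, SET)): offset=8
After 8 (seek(-4, CUR)): offset=4
After 9 (read(1)): returned '4', offset=5

Answer: 4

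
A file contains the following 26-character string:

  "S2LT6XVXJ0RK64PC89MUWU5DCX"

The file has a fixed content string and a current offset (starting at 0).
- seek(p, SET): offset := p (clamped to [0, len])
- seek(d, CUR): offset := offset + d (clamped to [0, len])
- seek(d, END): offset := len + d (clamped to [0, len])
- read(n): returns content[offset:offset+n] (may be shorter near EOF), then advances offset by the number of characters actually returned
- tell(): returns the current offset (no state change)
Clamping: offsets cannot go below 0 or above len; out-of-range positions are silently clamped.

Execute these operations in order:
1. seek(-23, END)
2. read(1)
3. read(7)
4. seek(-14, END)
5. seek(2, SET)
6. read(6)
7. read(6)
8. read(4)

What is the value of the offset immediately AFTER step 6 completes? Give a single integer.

After 1 (seek(-23, END)): offset=3
After 2 (read(1)): returned 'T', offset=4
After 3 (read(7)): returned '6XVXJ0R', offset=11
After 4 (seek(-14, END)): offset=12
After 5 (seek(2, SET)): offset=2
After 6 (read(6)): returned 'LT6XVX', offset=8

Answer: 8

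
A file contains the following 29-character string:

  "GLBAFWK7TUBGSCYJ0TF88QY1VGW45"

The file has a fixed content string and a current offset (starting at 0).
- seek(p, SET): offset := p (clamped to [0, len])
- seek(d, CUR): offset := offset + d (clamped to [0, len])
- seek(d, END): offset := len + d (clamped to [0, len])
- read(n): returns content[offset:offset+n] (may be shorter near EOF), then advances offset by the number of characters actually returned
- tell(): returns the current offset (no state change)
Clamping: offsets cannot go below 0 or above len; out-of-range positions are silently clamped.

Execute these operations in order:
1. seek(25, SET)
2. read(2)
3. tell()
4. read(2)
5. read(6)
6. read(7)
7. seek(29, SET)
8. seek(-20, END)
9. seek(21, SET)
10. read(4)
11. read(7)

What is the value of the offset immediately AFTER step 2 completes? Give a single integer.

Answer: 27

Derivation:
After 1 (seek(25, SET)): offset=25
After 2 (read(2)): returned 'GW', offset=27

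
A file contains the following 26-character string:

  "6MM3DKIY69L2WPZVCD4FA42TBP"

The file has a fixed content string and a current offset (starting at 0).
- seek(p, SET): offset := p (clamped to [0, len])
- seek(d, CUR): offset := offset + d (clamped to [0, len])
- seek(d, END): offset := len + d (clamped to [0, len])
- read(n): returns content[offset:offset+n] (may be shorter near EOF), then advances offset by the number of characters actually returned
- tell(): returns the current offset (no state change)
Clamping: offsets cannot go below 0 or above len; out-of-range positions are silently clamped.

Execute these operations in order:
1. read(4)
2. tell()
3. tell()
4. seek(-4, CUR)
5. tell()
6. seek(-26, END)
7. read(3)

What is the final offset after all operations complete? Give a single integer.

Answer: 3

Derivation:
After 1 (read(4)): returned '6MM3', offset=4
After 2 (tell()): offset=4
After 3 (tell()): offset=4
After 4 (seek(-4, CUR)): offset=0
After 5 (tell()): offset=0
After 6 (seek(-26, END)): offset=0
After 7 (read(3)): returned '6MM', offset=3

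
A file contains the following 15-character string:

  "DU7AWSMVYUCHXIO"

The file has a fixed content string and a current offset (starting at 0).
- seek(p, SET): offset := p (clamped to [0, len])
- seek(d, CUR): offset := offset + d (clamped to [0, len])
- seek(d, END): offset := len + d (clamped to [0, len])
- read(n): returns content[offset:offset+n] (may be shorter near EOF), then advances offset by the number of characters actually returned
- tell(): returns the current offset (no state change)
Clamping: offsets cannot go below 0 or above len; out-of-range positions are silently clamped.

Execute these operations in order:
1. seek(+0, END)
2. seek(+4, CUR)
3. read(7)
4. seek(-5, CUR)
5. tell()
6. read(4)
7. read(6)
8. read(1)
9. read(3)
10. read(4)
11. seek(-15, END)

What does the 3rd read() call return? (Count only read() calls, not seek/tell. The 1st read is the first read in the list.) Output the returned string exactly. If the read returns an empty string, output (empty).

Answer: O

Derivation:
After 1 (seek(+0, END)): offset=15
After 2 (seek(+4, CUR)): offset=15
After 3 (read(7)): returned '', offset=15
After 4 (seek(-5, CUR)): offset=10
After 5 (tell()): offset=10
After 6 (read(4)): returned 'CHXI', offset=14
After 7 (read(6)): returned 'O', offset=15
After 8 (read(1)): returned '', offset=15
After 9 (read(3)): returned '', offset=15
After 10 (read(4)): returned '', offset=15
After 11 (seek(-15, END)): offset=0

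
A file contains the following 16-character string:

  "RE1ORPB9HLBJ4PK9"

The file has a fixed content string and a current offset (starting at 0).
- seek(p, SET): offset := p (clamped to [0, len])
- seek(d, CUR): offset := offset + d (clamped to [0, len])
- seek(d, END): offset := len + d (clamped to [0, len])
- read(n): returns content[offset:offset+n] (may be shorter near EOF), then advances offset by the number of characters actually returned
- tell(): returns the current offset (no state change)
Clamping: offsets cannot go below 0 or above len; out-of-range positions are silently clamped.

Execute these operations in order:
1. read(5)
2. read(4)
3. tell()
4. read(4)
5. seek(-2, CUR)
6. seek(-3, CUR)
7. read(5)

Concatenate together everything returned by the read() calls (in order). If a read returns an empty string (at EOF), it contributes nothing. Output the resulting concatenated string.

Answer: RE1ORPB9HLBJ4HLBJ4

Derivation:
After 1 (read(5)): returned 'RE1OR', offset=5
After 2 (read(4)): returned 'PB9H', offset=9
After 3 (tell()): offset=9
After 4 (read(4)): returned 'LBJ4', offset=13
After 5 (seek(-2, CUR)): offset=11
After 6 (seek(-3, CUR)): offset=8
After 7 (read(5)): returned 'HLBJ4', offset=13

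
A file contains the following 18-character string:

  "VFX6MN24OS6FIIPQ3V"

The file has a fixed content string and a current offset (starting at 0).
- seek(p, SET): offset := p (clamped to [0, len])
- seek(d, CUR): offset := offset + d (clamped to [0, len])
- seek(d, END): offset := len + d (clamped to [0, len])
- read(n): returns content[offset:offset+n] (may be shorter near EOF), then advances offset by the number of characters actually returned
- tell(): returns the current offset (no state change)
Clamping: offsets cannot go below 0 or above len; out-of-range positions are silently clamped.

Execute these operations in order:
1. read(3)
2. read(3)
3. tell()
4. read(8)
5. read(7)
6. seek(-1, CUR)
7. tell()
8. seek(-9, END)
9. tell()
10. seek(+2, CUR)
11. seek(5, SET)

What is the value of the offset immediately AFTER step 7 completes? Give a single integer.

Answer: 17

Derivation:
After 1 (read(3)): returned 'VFX', offset=3
After 2 (read(3)): returned '6MN', offset=6
After 3 (tell()): offset=6
After 4 (read(8)): returned '24OS6FII', offset=14
After 5 (read(7)): returned 'PQ3V', offset=18
After 6 (seek(-1, CUR)): offset=17
After 7 (tell()): offset=17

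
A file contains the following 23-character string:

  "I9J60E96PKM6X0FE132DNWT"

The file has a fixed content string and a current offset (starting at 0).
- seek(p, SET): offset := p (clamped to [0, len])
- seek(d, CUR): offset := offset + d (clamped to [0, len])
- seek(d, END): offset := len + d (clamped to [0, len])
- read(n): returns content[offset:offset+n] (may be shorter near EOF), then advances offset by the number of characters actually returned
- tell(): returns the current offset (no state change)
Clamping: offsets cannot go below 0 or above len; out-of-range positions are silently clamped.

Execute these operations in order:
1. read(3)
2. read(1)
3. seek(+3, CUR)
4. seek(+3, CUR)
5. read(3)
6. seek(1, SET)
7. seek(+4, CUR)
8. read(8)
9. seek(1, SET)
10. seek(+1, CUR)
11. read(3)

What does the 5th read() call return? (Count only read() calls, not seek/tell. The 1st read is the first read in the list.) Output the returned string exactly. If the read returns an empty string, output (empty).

Answer: J60

Derivation:
After 1 (read(3)): returned 'I9J', offset=3
After 2 (read(1)): returned '6', offset=4
After 3 (seek(+3, CUR)): offset=7
After 4 (seek(+3, CUR)): offset=10
After 5 (read(3)): returned 'M6X', offset=13
After 6 (seek(1, SET)): offset=1
After 7 (seek(+4, CUR)): offset=5
After 8 (read(8)): returned 'E96PKM6X', offset=13
After 9 (seek(1, SET)): offset=1
After 10 (seek(+1, CUR)): offset=2
After 11 (read(3)): returned 'J60', offset=5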